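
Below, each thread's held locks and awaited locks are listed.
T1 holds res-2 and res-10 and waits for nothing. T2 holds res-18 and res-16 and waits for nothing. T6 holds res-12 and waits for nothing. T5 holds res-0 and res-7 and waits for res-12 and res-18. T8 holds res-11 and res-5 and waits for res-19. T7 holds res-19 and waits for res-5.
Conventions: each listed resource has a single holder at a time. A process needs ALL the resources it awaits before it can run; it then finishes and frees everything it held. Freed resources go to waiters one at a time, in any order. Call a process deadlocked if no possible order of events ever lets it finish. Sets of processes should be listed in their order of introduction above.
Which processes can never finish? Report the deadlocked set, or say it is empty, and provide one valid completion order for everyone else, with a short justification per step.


Deadlocked set: T8 and T7.
Key observation: the loop T8 -> T7 -> T8 blocks itself forever; no other process is dragged down with it.
A valid finishing order for the others: T6, T2, T1, T5.
Walking it through:
  T6 waits on nothing -> runs at once and releases res-12
  T2 waits on nothing -> runs at once and releases res-18 and res-16
  T1 waits on nothing -> runs at once and releases res-2 and res-10
  T5: everything it awaited (res-12 and res-18) is free; runs, freeing res-0 and res-7


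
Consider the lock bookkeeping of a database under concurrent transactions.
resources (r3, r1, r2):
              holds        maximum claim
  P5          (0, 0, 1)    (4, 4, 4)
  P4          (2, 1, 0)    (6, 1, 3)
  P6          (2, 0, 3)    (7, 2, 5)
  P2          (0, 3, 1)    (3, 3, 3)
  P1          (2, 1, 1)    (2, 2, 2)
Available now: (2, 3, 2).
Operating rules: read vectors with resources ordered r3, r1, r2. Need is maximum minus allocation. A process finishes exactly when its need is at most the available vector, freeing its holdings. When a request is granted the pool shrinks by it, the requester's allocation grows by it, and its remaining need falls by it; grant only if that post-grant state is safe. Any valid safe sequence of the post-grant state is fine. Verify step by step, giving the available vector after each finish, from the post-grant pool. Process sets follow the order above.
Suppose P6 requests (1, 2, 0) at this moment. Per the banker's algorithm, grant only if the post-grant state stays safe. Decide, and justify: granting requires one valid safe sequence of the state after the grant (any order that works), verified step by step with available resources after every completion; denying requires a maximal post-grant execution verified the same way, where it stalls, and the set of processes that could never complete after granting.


DENY — the pretend-granted state is unsafe.
Key observation: once P1, P2 finish, the pool peaks at (3, 5, 4) — and every remaining process still needs more r3 than that.
Pretend the grant happened; the run P1, P2 goes as far as possible. Verifying each step:
  pool = (1, 1, 2)
  P1 needs (0, 1, 1) <= (1, 1, 2) -> finishes; pool += (2, 1, 1) = (3, 2, 3)
  P2 needs (3, 0, 2) <= (3, 2, 3) -> finishes; pool += (0, 3, 1) = (3, 5, 4)
  P5 still needs (4, 4, 3) but only (3, 5, 4) is free — short on r3
  P4 still needs (4, 0, 3) but only (3, 5, 4) is free — short on r3
  P6 still needs (4, 0, 2) but only (3, 5, 4) is free — short on r3
Processes that could never finish after the grant: P5, P4 and P6.


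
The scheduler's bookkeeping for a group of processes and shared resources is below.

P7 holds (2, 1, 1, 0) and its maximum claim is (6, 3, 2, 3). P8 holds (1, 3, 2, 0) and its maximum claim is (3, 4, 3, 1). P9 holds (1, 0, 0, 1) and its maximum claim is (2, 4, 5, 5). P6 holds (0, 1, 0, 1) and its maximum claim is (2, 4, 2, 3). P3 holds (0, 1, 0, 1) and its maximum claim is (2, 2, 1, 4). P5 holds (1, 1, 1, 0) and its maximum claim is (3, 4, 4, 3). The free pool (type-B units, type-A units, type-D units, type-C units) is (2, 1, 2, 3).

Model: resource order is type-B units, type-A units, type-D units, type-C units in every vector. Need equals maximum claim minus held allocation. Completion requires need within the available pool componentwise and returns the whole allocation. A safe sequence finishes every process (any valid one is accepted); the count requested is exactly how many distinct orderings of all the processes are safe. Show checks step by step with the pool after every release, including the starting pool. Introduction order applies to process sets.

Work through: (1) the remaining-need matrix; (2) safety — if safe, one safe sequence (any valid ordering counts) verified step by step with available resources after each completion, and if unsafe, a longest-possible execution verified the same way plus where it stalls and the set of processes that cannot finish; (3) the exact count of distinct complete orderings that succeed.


(1) Remaining need (order type-B units, type-A units, type-D units, type-C units):
  P7: (4, 2, 1, 3)
  P8: (2, 1, 1, 1)
  P9: (1, 4, 5, 4)
  P6: (2, 3, 2, 2)
  P3: (2, 1, 1, 3)
  P5: (2, 3, 3, 3)
(2) SAFE. One safe sequence: P8, P6, P5, P9, P7, P3.
Key observation: P8 marks the first exact bind of the order: its need (2, 1, 1, 1) fits the free (2, 1, 2, 3) with zero slack on a requested resource.
Verifying each step:
  pool = (2, 1, 2, 3)
  run P8 (needs (2, 1, 1, 1), free (2, 1, 2, 3)); after release of (1, 3, 2, 0) the pool is (3, 4, 4, 3)
  run P6 (needs (2, 3, 2, 2), free (3, 4, 4, 3)); after release of (0, 1, 0, 1) the pool is (3, 5, 4, 4)
  run P5 (needs (2, 3, 3, 3), free (3, 5, 4, 4)); after release of (1, 1, 1, 0) the pool is (4, 6, 5, 4)
  run P9 (needs (1, 4, 5, 4), free (4, 6, 5, 4)); after release of (1, 0, 0, 1) the pool is (5, 6, 5, 5)
  run P7 (needs (4, 2, 1, 3), free (5, 6, 5, 5)); after release of (2, 1, 1, 0) the pool is (7, 7, 6, 5)
  run P3 (needs (2, 1, 1, 3), free (7, 7, 6, 5)); after release of (0, 1, 0, 1) the pool is (7, 8, 6, 6)
(3) Exactly 40 of the possible complete orderings are safe sequences.


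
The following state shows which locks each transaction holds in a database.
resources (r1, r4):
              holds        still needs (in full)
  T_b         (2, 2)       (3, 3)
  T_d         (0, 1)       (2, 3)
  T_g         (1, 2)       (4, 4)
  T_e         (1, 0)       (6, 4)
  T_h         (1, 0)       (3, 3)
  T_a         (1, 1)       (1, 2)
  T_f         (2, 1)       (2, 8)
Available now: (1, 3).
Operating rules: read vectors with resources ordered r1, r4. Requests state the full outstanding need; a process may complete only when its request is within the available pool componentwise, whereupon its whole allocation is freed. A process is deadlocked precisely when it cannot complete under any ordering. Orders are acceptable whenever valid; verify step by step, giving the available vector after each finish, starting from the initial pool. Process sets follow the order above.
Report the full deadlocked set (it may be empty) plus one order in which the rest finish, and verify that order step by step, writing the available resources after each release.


Deadlocked: T_b, T_g, T_e, T_h and T_f.
Key observation: after T_a, T_d the pool peaks at (2, 5), and each blocked process is short somewhere: T_b on r1; T_g on r1; T_e on r1; T_h on r1; T_f on r4.
One completion order for the rest: T_a, T_d. Check, step by step:
  pool = (1, 3)
  T_a needs (1, 2) <= (1, 3) -> finishes; pool += (1, 1) = (2, 4)
  T_d needs (2, 3) <= (2, 4) -> finishes; pool += (0, 1) = (2, 5)
The stuck group stays short no matter what:
  T_b cannot run: need (3, 3) vs free (2, 5) (insufficient r1)
  T_g cannot run: need (4, 4) vs free (2, 5) (insufficient r1)
  T_e cannot run: need (6, 4) vs free (2, 5) (insufficient r1)
  T_h cannot run: need (3, 3) vs free (2, 5) (insufficient r1)
  T_f cannot run: need (2, 8) vs free (2, 5) (insufficient r4)


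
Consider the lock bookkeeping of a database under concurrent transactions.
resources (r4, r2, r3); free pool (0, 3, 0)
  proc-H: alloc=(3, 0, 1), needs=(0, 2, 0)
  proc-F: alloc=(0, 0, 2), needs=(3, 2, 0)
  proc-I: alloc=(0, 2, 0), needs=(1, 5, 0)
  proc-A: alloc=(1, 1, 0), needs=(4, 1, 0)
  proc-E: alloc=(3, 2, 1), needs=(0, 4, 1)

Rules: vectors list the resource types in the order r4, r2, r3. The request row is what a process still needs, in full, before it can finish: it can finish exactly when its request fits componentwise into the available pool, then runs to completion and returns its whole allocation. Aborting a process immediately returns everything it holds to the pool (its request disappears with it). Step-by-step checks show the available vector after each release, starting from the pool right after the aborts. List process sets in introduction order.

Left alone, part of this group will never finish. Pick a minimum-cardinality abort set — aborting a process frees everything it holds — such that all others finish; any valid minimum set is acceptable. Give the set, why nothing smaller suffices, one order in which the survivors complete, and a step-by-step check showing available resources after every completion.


The answer: abort proc-A.
Key observation: before aborting proc-A, proc-E was permanently blocked — no order could ever run it; afterwards it completes at step 3.
No smaller set exists: with zero aborts the deadlock remains.
Survivors finish in the order: proc-H, proc-F, proc-E, proc-I. Verifying each step (pool after the aborts first):
  pool = (1, 4, 0)
  run proc-H (needs (0, 2, 0), free (1, 4, 0)); after release of (3, 0, 1) the pool is (4, 4, 1)
  run proc-F (needs (3, 2, 0), free (4, 4, 1)); after release of (0, 0, 2) the pool is (4, 4, 3)
  run proc-E (needs (0, 4, 1), free (4, 4, 3)); after release of (3, 2, 1) the pool is (7, 6, 4)
  run proc-I (needs (1, 5, 0), free (7, 6, 4)); after release of (0, 2, 0) the pool is (7, 8, 4)


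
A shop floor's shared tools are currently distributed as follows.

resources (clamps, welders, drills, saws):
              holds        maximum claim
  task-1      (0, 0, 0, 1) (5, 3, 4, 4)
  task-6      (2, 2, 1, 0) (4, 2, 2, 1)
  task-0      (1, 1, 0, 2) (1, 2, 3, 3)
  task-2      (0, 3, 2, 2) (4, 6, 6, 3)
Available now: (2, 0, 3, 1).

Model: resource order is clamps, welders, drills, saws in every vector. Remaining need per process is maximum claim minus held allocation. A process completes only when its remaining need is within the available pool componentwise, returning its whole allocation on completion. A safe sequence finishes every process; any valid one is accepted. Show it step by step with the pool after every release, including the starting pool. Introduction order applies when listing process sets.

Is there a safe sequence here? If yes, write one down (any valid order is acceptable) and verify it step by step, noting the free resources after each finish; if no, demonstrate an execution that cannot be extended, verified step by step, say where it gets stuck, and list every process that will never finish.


SAFE. One safe sequence: task-6, task-0, task-1, task-2.
Key observation: reading the order forward, task-6 is the first process whose need (2, 0, 1, 1) meets the free pool (2, 0, 3, 1) exactly on a resource it requests.
Walking it through:
  pool = (2, 0, 3, 1)
  run task-6 (needs (2, 0, 1, 1), free (2, 0, 3, 1)); after release of (2, 2, 1, 0) the pool is (4, 2, 4, 1)
  run task-0 (needs (0, 1, 3, 1), free (4, 2, 4, 1)); after release of (1, 1, 0, 2) the pool is (5, 3, 4, 3)
  run task-1 (needs (5, 3, 4, 3), free (5, 3, 4, 3)); after release of (0, 0, 0, 1) the pool is (5, 3, 4, 4)
  run task-2 (needs (4, 3, 4, 1), free (5, 3, 4, 4)); after release of (0, 3, 2, 2) the pool is (5, 6, 6, 6)


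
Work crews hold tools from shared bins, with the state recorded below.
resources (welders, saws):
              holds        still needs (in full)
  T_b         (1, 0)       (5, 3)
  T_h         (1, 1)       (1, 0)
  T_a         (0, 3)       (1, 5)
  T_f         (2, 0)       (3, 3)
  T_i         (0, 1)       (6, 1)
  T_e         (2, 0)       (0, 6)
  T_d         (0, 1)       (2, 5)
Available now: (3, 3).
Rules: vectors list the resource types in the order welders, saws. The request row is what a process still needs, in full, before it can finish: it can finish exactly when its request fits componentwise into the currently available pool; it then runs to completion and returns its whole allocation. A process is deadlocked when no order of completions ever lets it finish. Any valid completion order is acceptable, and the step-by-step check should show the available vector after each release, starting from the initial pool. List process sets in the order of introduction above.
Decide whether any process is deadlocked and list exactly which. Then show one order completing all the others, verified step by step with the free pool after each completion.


Nothing here is deadlocked.
Key observation: T_f fits the free pool immediately, and its release cascades until everyone finishes.
A valid finishing order for the others: T_f, T_b, T_h, T_i, T_d, T_a, T_e. Walking it through:
  pool = (3, 3)
  T_f needs (3, 3) <= (3, 3) -> finishes; pool += (2, 0) = (5, 3)
  T_b needs (5, 3) <= (5, 3) -> finishes; pool += (1, 0) = (6, 3)
  T_h needs (1, 0) <= (6, 3) -> finishes; pool += (1, 1) = (7, 4)
  T_i needs (6, 1) <= (7, 4) -> finishes; pool += (0, 1) = (7, 5)
  T_d needs (2, 5) <= (7, 5) -> finishes; pool += (0, 1) = (7, 6)
  T_a needs (1, 5) <= (7, 6) -> finishes; pool += (0, 3) = (7, 9)
  T_e needs (0, 6) <= (7, 9) -> finishes; pool += (2, 0) = (9, 9)


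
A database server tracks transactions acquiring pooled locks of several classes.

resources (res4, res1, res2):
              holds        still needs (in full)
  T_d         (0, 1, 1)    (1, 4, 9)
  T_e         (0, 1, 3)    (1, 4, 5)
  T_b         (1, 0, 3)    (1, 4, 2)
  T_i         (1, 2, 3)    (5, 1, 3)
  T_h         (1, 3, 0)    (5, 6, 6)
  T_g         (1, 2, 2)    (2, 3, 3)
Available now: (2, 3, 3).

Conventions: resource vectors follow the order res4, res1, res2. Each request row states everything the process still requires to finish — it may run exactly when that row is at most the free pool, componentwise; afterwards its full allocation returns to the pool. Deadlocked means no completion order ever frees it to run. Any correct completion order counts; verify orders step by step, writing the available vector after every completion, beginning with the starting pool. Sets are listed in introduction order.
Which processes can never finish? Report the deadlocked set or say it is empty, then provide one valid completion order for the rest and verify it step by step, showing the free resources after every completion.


The deadlocked set is T_i and T_h.
Key observation: once T_g, T_e, T_b, T_d finish, the pool peaks at (4, 7, 12) — and every remaining process still needs more res4 than that.
One completion order for the rest: T_g, T_e, T_b, T_d. Verifying each step:
  pool = (2, 3, 3)
  T_g: need (2, 3, 3) fits (2, 3, 3); releases (1, 2, 2), pool now (3, 5, 5)
  T_e: need (1, 4, 5) fits (3, 5, 5); releases (0, 1, 3), pool now (3, 6, 8)
  T_b: need (1, 4, 2) fits (3, 6, 8); releases (1, 0, 3), pool now (4, 6, 11)
  T_d: need (1, 4, 9) fits (4, 6, 11); releases (0, 1, 1), pool now (4, 7, 12)
None of the blocked processes ever fits:
  blocked: T_i wants (5, 1, 3), pool (4, 7, 12) — not enough res4
  blocked: T_h wants (5, 6, 6), pool (4, 7, 12) — not enough res4


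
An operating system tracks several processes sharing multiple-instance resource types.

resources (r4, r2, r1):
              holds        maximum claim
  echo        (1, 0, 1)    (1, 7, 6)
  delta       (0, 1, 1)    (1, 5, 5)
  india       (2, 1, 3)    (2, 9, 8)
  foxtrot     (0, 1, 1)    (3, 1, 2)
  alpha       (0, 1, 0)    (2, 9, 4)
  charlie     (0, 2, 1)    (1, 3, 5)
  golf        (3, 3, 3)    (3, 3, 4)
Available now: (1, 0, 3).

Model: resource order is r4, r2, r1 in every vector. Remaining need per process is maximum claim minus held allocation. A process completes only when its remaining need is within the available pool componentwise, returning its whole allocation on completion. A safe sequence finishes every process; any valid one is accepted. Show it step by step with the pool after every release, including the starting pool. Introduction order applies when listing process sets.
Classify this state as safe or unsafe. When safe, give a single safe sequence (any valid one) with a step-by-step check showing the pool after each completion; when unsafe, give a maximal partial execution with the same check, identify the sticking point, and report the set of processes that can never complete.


UNSAFE.
Key observation: golf, charlie, delta, foxtrot, echo can finish, but then (5, 7, 10) is all there is, and the blocked group's r2 demands exceed it.
The run golf, charlie, delta, foxtrot, echo cannot be extended any further. Verifying each step:
  pool = (1, 0, 3)
  run golf (needs (0, 0, 1), free (1, 0, 3)); after release of (3, 3, 3) the pool is (4, 3, 6)
  run charlie (needs (1, 1, 4), free (4, 3, 6)); after release of (0, 2, 1) the pool is (4, 5, 7)
  run delta (needs (1, 4, 4), free (4, 5, 7)); after release of (0, 1, 1) the pool is (4, 6, 8)
  run foxtrot (needs (3, 0, 1), free (4, 6, 8)); after release of (0, 1, 1) the pool is (4, 7, 9)
  run echo (needs (0, 7, 5), free (4, 7, 9)); after release of (1, 0, 1) the pool is (5, 7, 10)
  india still needs (0, 8, 5) but only (5, 7, 10) is free — short on r2
  alpha still needs (2, 8, 4) but only (5, 7, 10) is free — short on r2
Never able to finish: india and alpha.


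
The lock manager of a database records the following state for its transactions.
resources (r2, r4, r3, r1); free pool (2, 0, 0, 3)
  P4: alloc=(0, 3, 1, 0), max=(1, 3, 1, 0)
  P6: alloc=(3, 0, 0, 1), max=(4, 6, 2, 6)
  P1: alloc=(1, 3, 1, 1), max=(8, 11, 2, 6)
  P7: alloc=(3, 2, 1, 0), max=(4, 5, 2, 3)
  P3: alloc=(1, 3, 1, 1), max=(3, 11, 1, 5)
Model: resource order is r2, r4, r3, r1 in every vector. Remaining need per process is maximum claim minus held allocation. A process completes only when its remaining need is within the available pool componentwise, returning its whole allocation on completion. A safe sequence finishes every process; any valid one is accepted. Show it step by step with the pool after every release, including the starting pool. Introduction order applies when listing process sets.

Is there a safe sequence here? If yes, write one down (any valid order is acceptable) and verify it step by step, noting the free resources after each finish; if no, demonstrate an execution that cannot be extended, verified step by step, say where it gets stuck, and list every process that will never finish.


UNSAFE.
Key observation: no order helps: past P4, P7, the free pool tops out at (5, 5, 2, 3), below what each blocked process needs in r4.
The run P4, P7 cannot be extended any further. Check, step by step:
  pool = (2, 0, 0, 3)
  run P4 (needs (1, 0, 0, 0), free (2, 0, 0, 3)); after release of (0, 3, 1, 0) the pool is (2, 3, 1, 3)
  run P7 (needs (1, 3, 1, 3), free (2, 3, 1, 3)); after release of (3, 2, 1, 0) the pool is (5, 5, 2, 3)
  P6 cannot run: need (1, 6, 2, 5) vs free (5, 5, 2, 3) (insufficient r4 and r1)
  P1 cannot run: need (7, 8, 1, 5) vs free (5, 5, 2, 3) (insufficient r2, r4 and r1)
  P3 cannot run: need (2, 8, 0, 4) vs free (5, 5, 2, 3) (insufficient r4 and r1)
Never able to finish: P6, P1 and P3.


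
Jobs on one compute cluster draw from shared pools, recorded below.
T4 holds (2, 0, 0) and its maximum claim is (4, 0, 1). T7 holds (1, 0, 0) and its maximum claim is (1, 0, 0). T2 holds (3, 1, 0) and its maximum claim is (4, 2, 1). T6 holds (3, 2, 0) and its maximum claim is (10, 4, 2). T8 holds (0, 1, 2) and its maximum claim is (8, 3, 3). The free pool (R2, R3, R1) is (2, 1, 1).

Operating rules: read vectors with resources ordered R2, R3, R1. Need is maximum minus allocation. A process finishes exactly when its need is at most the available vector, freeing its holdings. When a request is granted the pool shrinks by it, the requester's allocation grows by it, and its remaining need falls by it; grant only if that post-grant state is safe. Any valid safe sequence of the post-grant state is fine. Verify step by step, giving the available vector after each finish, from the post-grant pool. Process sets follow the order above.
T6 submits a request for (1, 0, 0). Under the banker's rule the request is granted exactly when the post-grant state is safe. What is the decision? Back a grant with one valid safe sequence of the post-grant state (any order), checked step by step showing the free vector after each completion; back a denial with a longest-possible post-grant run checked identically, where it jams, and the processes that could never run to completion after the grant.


DENY. Granting would leave the state unsafe.
Key observation: after T7, T2, T4 the pool peaks at (7, 2, 1), and each blocked process is short somewhere: T6 on R1; T8 on R2.
Pretend the grant happened; the run T7, T2, T4 goes as far as possible. Check, step by step:
  pool = (1, 1, 1)
  T7: need (0, 0, 0) fits (1, 1, 1); releases (1, 0, 0), pool now (2, 1, 1)
  T2: need (1, 1, 1) fits (2, 1, 1); releases (3, 1, 0), pool now (5, 2, 1)
  T4: need (2, 0, 1) fits (5, 2, 1); releases (2, 0, 0), pool now (7, 2, 1)
  T6 still needs (6, 2, 2) but only (7, 2, 1) is free — short on R1
  T8 still needs (8, 2, 1) but only (7, 2, 1) is free — short on R2
Had the request been granted, T6 and T8 could never finish.


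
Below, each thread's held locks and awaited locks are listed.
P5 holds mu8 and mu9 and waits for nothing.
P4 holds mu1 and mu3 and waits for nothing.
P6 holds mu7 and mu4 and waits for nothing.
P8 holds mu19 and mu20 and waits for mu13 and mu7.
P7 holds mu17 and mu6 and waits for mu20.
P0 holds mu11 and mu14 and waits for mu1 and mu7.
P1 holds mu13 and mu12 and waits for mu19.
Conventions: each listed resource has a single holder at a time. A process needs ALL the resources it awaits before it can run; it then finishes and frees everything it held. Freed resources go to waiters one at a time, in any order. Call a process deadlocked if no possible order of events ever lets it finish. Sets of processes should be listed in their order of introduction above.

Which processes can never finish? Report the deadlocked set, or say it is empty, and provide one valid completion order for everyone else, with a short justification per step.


Deadlocked set: P8, P7 and P1.
Key observation: the waits loop around P8 -> P1 -> P8 with no way out; P7 waits into the deadlock from upstream.
One completion order for the rest: P4, P5, P6, P0.
Check, step by step:
  P4: no waits; runs immediately, freeing mu1 and mu3
  P5: no waits; runs immediately, freeing mu8 and mu9
  P6: no waits; runs immediately, freeing mu7 and mu4
  P0: everything it awaited (mu1 and mu7) is free; runs, freeing mu11 and mu14


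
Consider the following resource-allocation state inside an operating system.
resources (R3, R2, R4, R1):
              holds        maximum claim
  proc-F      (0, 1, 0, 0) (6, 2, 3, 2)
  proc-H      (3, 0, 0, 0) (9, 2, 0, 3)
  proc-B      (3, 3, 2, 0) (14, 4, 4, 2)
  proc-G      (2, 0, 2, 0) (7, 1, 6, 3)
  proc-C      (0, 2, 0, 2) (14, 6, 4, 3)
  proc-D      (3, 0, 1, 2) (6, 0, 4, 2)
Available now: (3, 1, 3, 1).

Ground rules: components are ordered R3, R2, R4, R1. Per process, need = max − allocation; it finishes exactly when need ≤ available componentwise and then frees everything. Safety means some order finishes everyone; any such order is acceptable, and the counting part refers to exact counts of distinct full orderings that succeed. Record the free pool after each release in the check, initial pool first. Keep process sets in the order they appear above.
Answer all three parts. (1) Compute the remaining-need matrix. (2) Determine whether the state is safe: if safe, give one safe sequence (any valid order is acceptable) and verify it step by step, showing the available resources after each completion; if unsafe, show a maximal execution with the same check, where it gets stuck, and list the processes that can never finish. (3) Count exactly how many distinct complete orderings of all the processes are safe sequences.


(1) Need matrix, components ordered R3, R2, R4, R1:
  proc-F: (6, 1, 3, 2)
  proc-H: (6, 2, 0, 3)
  proc-B: (11, 1, 2, 2)
  proc-G: (5, 1, 4, 3)
  proc-C: (14, 4, 4, 1)
  proc-D: (3, 0, 3, 0)
(2) SAFE, for example via the order proc-D, proc-G, proc-F, proc-H, proc-B, proc-C.
Key observation: the order's first zero-slack moment is proc-D ((3, 0, 3, 0) needed, (3, 1, 3, 1) free — a requested resource with nothing to spare).
Walking it through:
  pool = (3, 1, 3, 1)
  run proc-D (needs (3, 0, 3, 0), free (3, 1, 3, 1)); after release of (3, 0, 1, 2) the pool is (6, 1, 4, 3)
  run proc-G (needs (5, 1, 4, 3), free (6, 1, 4, 3)); after release of (2, 0, 2, 0) the pool is (8, 1, 6, 3)
  run proc-F (needs (6, 1, 3, 2), free (8, 1, 6, 3)); after release of (0, 1, 0, 0) the pool is (8, 2, 6, 3)
  run proc-H (needs (6, 2, 0, 3), free (8, 2, 6, 3)); after release of (3, 0, 0, 0) the pool is (11, 2, 6, 3)
  run proc-B (needs (11, 1, 2, 2), free (11, 2, 6, 3)); after release of (3, 3, 2, 0) the pool is (14, 5, 8, 3)
  run proc-C (needs (14, 4, 4, 1), free (14, 5, 8, 3)); after release of (0, 2, 0, 2) the pool is (14, 7, 8, 5)
(3) Precisely 3 of the possible complete orderings are safe sequences.


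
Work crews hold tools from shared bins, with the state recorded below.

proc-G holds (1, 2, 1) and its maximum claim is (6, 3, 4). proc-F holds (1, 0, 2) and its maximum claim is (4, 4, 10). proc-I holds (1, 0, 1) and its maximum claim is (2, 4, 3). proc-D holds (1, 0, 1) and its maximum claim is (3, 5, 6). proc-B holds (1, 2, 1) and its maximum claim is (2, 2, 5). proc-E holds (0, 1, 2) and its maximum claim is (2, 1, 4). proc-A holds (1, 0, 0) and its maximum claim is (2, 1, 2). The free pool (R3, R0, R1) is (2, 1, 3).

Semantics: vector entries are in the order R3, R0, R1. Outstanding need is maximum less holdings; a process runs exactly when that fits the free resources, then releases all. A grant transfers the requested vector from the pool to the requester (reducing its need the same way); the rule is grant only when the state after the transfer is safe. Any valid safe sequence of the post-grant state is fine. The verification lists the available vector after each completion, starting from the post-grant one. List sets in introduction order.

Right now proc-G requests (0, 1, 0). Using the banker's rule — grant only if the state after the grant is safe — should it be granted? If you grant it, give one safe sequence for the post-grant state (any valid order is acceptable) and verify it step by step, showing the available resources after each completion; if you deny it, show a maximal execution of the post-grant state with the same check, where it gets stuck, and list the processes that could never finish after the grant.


DENY. Granting would leave the state unsafe.
Key observation: after proc-E, proc-A, proc-B the pool peaks at (4, 3, 6), and each blocked process is short somewhere: proc-G on R3; proc-F on R0, R1; proc-I on R0; proc-D on R0.
Pretend the grant happened; the run proc-E, proc-A, proc-B goes as far as possible. Walking it through:
  pool = (2, 0, 3)
  proc-E needs (2, 0, 2) <= (2, 0, 3) -> finishes; pool += (0, 1, 2) = (2, 1, 5)
  proc-A needs (1, 1, 2) <= (2, 1, 5) -> finishes; pool += (1, 0, 0) = (3, 1, 5)
  proc-B needs (1, 0, 4) <= (3, 1, 5) -> finishes; pool += (1, 2, 1) = (4, 3, 6)
  proc-G cannot run: need (5, 0, 3) vs free (4, 3, 6) (insufficient R3)
  proc-F cannot run: need (3, 4, 8) vs free (4, 3, 6) (insufficient R0 and R1)
  proc-I cannot run: need (1, 4, 2) vs free (4, 3, 6) (insufficient R0)
  proc-D cannot run: need (2, 5, 5) vs free (4, 3, 6) (insufficient R0)
Post-grant, the permanently blocked set is proc-G, proc-F, proc-I and proc-D.


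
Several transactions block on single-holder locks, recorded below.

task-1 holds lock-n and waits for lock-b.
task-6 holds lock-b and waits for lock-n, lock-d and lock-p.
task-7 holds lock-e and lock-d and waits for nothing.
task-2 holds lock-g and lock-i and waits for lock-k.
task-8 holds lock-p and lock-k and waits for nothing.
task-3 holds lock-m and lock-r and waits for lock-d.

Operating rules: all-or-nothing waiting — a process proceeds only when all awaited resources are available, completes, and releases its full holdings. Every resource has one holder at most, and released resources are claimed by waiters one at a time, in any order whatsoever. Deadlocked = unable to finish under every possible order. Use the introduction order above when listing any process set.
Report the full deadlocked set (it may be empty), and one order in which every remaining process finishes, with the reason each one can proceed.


The deadlocked set is task-1 and task-6.
Key observation: task-1 -> task-6 -> task-1 is a circular wait — nothing in it can go first; no other process is dragged down with it.
One completion order for the rest: task-8, task-7, task-3, task-2.
Walking it through:
  task-8 waits on nothing -> runs at once and releases lock-p and lock-k
  task-7 waits on nothing -> runs at once and releases lock-e and lock-d
  task-3 waits on lock-d — all released -> runs and releases lock-m and lock-r
  task-2 waits on lock-k — all released -> runs and releases lock-g and lock-i


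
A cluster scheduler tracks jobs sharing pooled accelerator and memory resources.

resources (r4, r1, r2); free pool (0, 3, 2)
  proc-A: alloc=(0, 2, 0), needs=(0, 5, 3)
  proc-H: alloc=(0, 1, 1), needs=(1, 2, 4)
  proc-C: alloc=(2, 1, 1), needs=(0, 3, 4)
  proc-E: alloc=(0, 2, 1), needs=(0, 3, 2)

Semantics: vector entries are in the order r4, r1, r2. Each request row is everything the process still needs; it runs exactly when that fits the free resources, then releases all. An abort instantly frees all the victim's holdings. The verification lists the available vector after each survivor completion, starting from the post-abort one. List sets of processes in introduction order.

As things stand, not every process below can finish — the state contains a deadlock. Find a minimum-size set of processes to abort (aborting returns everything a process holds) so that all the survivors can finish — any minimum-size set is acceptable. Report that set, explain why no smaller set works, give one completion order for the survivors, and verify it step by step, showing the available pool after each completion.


Minimum abort set: proc-C.
Key observation: the returned (2, 1, 1) from proc-C is what brings proc-H — unrunnable before, under any order — into play at step 2.
Why nothing smaller works: aborting no one leaves the state deadlocked as given.
One survivor order: proc-E, proc-H, proc-A. Verifying each step (post-abort pool first):
  pool = (2, 4, 3)
  run proc-E (needs (0, 3, 2), free (2, 4, 3)); after release of (0, 2, 1) the pool is (2, 6, 4)
  run proc-H (needs (1, 2, 4), free (2, 6, 4)); after release of (0, 1, 1) the pool is (2, 7, 5)
  run proc-A (needs (0, 5, 3), free (2, 7, 5)); after release of (0, 2, 0) the pool is (2, 9, 5)


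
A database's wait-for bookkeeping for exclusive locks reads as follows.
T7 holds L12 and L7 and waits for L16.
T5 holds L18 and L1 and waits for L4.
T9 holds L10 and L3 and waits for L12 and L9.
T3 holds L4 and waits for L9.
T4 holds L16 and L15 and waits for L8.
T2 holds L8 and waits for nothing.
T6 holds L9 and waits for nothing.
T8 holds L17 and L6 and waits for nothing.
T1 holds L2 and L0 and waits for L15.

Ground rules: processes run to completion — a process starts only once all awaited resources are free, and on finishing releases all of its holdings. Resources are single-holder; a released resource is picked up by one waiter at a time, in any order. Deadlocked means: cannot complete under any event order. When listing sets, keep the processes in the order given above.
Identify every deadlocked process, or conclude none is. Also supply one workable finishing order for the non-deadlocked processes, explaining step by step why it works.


No process is deadlocked.
Key observation: although several processes wait, no cycle exists — each chain bottoms out at a free runner.
A valid finishing order for the others: T2, T4, T8, T6, T3, T5, T1, T7, T9.
Walking it through:
  T2 waits on nothing -> runs at once and releases L8
  T4 waits on L8 — all released -> runs and releases L16 and L15
  T8 waits on nothing -> runs at once and releases L17 and L6
  T6 waits on nothing -> runs at once and releases L9
  T3 waits on L9 — all released -> runs and releases L4
  T5 waits on L4 — all released -> runs and releases L18 and L1
  T1 waits on L15 — all released -> runs and releases L2 and L0
  T7 waits on L16 — all released -> runs and releases L12 and L7
  T9 waits on L12 and L9 — all released -> runs and releases L10 and L3


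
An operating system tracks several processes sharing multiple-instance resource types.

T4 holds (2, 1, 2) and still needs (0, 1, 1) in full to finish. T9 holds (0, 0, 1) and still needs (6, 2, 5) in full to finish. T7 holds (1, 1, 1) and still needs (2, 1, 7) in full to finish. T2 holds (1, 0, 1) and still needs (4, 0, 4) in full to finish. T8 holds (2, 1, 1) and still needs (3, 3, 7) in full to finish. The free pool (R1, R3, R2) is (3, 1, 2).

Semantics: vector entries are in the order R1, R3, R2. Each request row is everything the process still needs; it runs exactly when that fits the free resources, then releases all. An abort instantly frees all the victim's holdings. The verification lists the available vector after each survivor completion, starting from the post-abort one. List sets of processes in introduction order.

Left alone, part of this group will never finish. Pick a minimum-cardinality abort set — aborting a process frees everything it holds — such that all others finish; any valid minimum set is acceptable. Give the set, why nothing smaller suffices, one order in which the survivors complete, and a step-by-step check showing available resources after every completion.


The answer: abort T7.
Key observation: T8 was stuck for good until T7 gave back (1, 1, 1); in the order shown it finishes at step 4.
No smaller set exists: with zero aborts the deadlock remains.
Survivors finish in the order: T4, T2, T9, T8. Walking it through (pool after the aborts first):
  pool = (4, 2, 3)
  T4: need (0, 1, 1) fits (4, 2, 3); releases (2, 1, 2), pool now (6, 3, 5)
  T2: need (4, 0, 4) fits (6, 3, 5); releases (1, 0, 1), pool now (7, 3, 6)
  T9: need (6, 2, 5) fits (7, 3, 6); releases (0, 0, 1), pool now (7, 3, 7)
  T8: need (3, 3, 7) fits (7, 3, 7); releases (2, 1, 1), pool now (9, 4, 8)


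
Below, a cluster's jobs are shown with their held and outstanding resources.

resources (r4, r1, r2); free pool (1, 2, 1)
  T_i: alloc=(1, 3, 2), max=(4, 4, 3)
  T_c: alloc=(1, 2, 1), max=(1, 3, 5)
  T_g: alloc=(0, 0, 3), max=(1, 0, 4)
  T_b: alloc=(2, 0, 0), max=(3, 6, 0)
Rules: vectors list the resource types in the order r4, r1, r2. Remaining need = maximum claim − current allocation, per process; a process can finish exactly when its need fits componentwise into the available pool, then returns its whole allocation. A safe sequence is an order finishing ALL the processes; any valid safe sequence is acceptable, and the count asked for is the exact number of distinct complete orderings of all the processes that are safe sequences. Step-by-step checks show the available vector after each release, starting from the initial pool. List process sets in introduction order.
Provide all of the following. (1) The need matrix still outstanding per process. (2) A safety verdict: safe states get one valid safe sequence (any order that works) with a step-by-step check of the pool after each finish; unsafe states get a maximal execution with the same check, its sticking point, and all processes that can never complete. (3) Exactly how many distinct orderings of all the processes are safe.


(1) Outstanding need per process (order r4, r1, r2):
  T_i: (3, 1, 1)
  T_c: (0, 1, 4)
  T_g: (1, 0, 1)
  T_b: (1, 6, 0)
(2) UNSAFE.
Key observation: after T_g, T_c the pool peaks at (2, 4, 5), and each blocked process is short somewhere: T_i on r4; T_b on r1.
A maximal execution: T_g, T_c — then nothing else fits. Verifying each step:
  pool = (1, 2, 1)
  T_g needs (1, 0, 1) <= (1, 2, 1) -> finishes; pool += (0, 0, 3) = (1, 2, 4)
  T_c needs (0, 1, 4) <= (1, 2, 4) -> finishes; pool += (1, 2, 1) = (2, 4, 5)
  T_i cannot run: need (3, 1, 1) vs free (2, 4, 5) (insufficient r4)
  T_b cannot run: need (1, 6, 0) vs free (2, 4, 5) (insufficient r1)
Processes that can never finish: T_i and T_b.
(3) Exactly 0 of the possible complete orderings are safe sequences.


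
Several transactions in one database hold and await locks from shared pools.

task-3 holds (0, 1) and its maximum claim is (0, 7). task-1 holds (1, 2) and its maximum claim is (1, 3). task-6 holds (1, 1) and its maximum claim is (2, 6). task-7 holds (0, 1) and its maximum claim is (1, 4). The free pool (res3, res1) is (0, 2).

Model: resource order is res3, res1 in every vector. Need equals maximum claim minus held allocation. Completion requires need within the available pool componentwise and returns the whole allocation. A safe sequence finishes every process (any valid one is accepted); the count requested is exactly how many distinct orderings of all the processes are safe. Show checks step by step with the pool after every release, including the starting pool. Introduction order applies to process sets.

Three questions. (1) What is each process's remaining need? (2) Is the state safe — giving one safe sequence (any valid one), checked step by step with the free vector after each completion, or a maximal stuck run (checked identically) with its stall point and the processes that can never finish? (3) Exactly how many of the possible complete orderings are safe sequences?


(1) Outstanding need per process (order res3, res1):
  task-3: (0, 6)
  task-1: (0, 1)
  task-6: (1, 5)
  task-7: (1, 3)
(2) SAFE, for example via the order task-1, task-7, task-6, task-3.
Key observation: the first exact fit in this order is task-7 — it needs (1, 3) with (1, 4) free, meeting a requested resource to the last unit.
Verifying each step:
  pool = (0, 2)
  task-1 needs (0, 1) <= (0, 2) -> finishes; pool += (1, 2) = (1, 4)
  task-7 needs (1, 3) <= (1, 4) -> finishes; pool += (0, 1) = (1, 5)
  task-6 needs (1, 5) <= (1, 5) -> finishes; pool += (1, 1) = (2, 6)
  task-3 needs (0, 6) <= (2, 6) -> finishes; pool += (0, 1) = (2, 7)
(3) The exact count: 1 of the possible complete orderings is a safe sequence.


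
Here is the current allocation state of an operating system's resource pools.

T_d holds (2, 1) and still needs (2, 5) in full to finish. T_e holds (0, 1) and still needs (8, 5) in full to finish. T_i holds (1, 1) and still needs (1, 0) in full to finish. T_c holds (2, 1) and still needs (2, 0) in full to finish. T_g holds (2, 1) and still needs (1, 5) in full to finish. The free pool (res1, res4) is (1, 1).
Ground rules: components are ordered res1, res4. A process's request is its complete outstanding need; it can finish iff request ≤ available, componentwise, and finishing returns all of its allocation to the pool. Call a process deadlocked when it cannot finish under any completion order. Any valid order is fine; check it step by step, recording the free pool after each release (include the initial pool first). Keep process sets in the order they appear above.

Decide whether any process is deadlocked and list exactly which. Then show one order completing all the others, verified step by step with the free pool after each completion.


Deadlocked set: T_d, T_e and T_g.
Key observation: res4 is the bottleneck — with T_i, T_c done the pool holds (4, 3), short of every remaining need.
The rest can finish in the order T_i, T_c. Check, step by step:
  pool = (1, 1)
  T_i: need (1, 0) fits (1, 1); releases (1, 1), pool now (2, 2)
  T_c: need (2, 0) fits (2, 2); releases (2, 1), pool now (4, 3)
The blocked processes can never fit:
  blocked: T_d wants (2, 5), pool (4, 3) — not enough res4
  blocked: T_e wants (8, 5), pool (4, 3) — not enough res1 and res4
  blocked: T_g wants (1, 5), pool (4, 3) — not enough res4
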